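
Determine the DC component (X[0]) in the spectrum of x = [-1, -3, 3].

X[0] = Σ(n=0 to 2) x[n] · ω_3^0 = Σ x[n]
= (-1) + (-3) + (3)

X[0] = -1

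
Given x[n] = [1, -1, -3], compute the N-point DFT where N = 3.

X[k] = Σ(n=0 to 2) x[n] · ω_3^(nk)
where ω_3 = e^(-2πi/3)

Computing each X[k]:
X[0] = -3
X[1] = 3.0000-1.7321i
X[2] = 3.0000+1.7321i

X = [-3, 3.0000-1.7321i, 3.0000+1.7321i]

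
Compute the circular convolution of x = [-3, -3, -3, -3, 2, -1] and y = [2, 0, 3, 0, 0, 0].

(x ⊛ y)[n] = Σ(m=0 to 5) x[m] · y[(n-m) mod 6]

Computing each output sample:
(x ⊛ y)[0] = 0
(x ⊛ y)[1] = -9
(x ⊛ y)[2] = -15
(x ⊛ y)[3] = -15
(x ⊛ y)[4] = -5
(x ⊛ y)[5] = -11

x ⊛ y = [0, -9, -15, -15, -5, -11]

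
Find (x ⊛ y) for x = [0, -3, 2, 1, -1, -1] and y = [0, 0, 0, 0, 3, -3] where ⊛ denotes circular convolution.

(x ⊛ y)[n] = Σ(m=0 to 5) x[m] · y[(n-m) mod 6]

Computing each output sample:
(x ⊛ y)[0] = 15
(x ⊛ y)[1] = -3
(x ⊛ y)[2] = -6
(x ⊛ y)[3] = 0
(x ⊛ y)[4] = 3
(x ⊛ y)[5] = -9

x ⊛ y = [15, -3, -6, 0, 3, -9]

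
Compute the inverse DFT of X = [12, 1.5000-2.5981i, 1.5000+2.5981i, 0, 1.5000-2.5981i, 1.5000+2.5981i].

x[n] = (1/6) Σ(k=0 to 5) X[k] · e^(2πikn/6)

Computing each x[n]:
x[0] = 3
x[1] = 2
x[2] = 3
x[3] = 2
x[4] = 0
x[5] = 2

x = [3, 2, 3, 2, 0, 2]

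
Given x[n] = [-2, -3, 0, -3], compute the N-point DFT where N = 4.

X[k] = Σ(n=0 to 3) x[n] · ω_4^(nk)
where ω_4 = e^(-2πi/4)

Computing each X[k]:
X[0] = -8
X[1] = -2
X[2] = 4
X[3] = -2

X = [-8, -2, 4, -2]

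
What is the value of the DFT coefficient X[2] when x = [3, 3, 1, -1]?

X[2] = Σ(n=0 to 3) x[n] · ω_4^(2n) where ω_4 = e^(-2πi/4)
= (3)·ω_4^0 + (3)·ω_4^2 + (1)·ω_4^4 + (-1)·ω_4^6

X[2] = 2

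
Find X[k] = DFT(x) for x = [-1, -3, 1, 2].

X[k] = Σ(n=0 to 3) x[n] · ω_4^(nk)
where ω_4 = e^(-2πi/4)

Computing each X[k]:
X[0] = -1
X[1] = -2+5i
X[2] = 1
X[3] = -2-5i

X = [-1, -2+5i, 1, -2-5i]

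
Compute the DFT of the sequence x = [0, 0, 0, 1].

X[k] = Σ(n=0 to 3) x[n] · ω_4^(nk)
where ω_4 = e^(-2πi/4)

Computing each X[k]:
X[0] = 1
X[1] = 1i
X[2] = -1
X[3] = -1i

X = [1, 1i, -1, -1i]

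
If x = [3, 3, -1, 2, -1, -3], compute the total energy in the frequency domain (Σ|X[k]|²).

Parseval: Σ|x[n]|² = (1/N)Σ|X[k]|², so Σ|X[k]|² = N·Σ|x[n]|² = 6·33.0000

Σ|X[k]|² = N·Σ|x[n]|² = 6·33.0000 = 198.0000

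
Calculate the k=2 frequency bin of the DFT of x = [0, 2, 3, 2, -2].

X[2] = Σ(n=0 to 4) x[n] · ω_5^(2n) where ω_5 = e^(-2πi/5)
= (0)·ω_5^0 + (2)·ω_5^2 + (3)·ω_5^4 + (2)·ω_5^6 + (-2)·ω_5^8

X[2] = 1.5451-1.4001i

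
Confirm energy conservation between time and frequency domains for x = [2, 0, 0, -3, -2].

Time domain:
Σ|x[n]|² = |2|² + |0|² + |0|² + |-3|² + |-2|² = 17.0000

Frequency domain:
(1/5)Σ|X[k]|² = (1/5)(|-3|² + |3.8090-3.6655i|² + |2.6910+1.6776i|² + |2.6910-1.6776i|² + |3.8090+3.6655i|²) = (1/5)·85.0000 = 17.0000

Both sides agree, confirming Parseval's theorem.

Σ|x[n]|² = (1/N)Σ|X[k]|² = 17.0000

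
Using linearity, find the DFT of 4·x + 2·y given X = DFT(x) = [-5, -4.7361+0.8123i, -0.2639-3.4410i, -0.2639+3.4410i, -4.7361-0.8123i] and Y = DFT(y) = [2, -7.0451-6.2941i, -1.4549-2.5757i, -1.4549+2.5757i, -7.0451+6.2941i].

By linearity: DFT(4x + 2y) = 4·DFT(x) + 2·DFT(y)
= 4·[-5, -4.7361+0.8123i, -0.2639-3.4410i, -0.2639+3.4410i, -4.7361-0.8123i] + 2·[2, -7.0451-6.2941i, -1.4549-2.5757i, -1.4549+2.5757i, -7.0451+6.2941i]

Computing element-wise:
Z[0] = 4·(-5) + 2·(2) = -16
Z[1] = 4·(-4.7361+0.8123i) + 2·(-7.0451-6.2941i) = -33.0346-9.3390i
Z[2] = 4·(-0.2639-3.4410i) + 2·(-1.4549-2.5757i) = -3.9654-18.9154i
Z[3] = 4·(-0.2639+3.4410i) + 2·(-1.4549+2.5757i) = -3.9654+18.9154i
Z[4] = 4·(-4.7361-0.8123i) + 2·(-7.0451+6.2941i) = -33.0346+9.3390i

DFT(4x + 2y) = 4·X + 2·Y = [-16, -33.0346-9.3390i, -3.9654-18.9154i, -3.9654+18.9154i, -33.0346+9.3390i]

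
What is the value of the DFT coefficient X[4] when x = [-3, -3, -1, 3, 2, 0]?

X[4] = Σ(n=0 to 5) x[n] · ω_6^(4n) where ω_6 = e^(-2πi/6)
= (-3)·ω_6^0 + (-3)·ω_6^4 + (-1)·ω_6^8 + (3)·ω_6^12 + (2)·ω_6^16 + (0)·ω_6^20

X[4] = 1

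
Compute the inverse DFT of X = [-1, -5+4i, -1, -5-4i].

x[n] = (1/4) Σ(k=0 to 3) X[k] · e^(2πikn/4)

Computing each x[n]:
x[0] = -3
x[1] = -2
x[2] = 2
x[3] = 2

x = [-3, -2, 2, 2]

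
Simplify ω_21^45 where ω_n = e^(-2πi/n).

Since ω_21^21 = 1, powers reduce modulo 21.
45 mod 21 = 3
So ω_21^45 = ω_21^3 = e^(-2πi·3/21)

ω_21^45 = ω_21^3 = 0.6235-0.7818i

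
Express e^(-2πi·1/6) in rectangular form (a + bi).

ω_6^1 = e^(-2πi·1/6)
= cos(-2π·1/6) + i·sin(-2π·1/6)
= cos(-2π/6) + i·sin(-2π/6)

ω_6^1 = cos(-2π/6) + i·sin(-2π/6) = 0.5000-0.8660i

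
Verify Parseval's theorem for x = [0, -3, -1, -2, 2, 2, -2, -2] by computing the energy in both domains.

Time domain:
Σ|x[n]|² = |0|² + |-3|² + |-1|² + |-2|² + |2|² + |2|² + |-2|² + |-2|² = 30.0000

Frequency domain:
(1/8)Σ|X[k]|² = (1/8)(|-6|² + |-5.5355+2.5355i|² + |5-3i|² + |1.5355+4.5355i|² + |4|² + |1.5355-4.5355i|² + |5+3i|² + |-5.5355-2.5355i|²) = (1/8)·240.0000 = 30.0000

Both sides agree, confirming Parseval's theorem.

Σ|x[n]|² = (1/N)Σ|X[k]|² = 30.0000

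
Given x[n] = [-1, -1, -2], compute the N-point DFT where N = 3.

X[k] = Σ(n=0 to 2) x[n] · ω_3^(nk)
where ω_3 = e^(-2πi/3)

Computing each X[k]:
X[0] = -4
X[1] = 0.5000-0.8660i
X[2] = 0.5000+0.8660i

X = [-4, 0.5000-0.8660i, 0.5000+0.8660i]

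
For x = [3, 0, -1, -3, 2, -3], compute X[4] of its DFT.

X[4] = Σ(n=0 to 5) x[n] · ω_6^(4n) where ω_6 = e^(-2πi/6)
= (3)·ω_6^0 + (0)·ω_6^4 + (-1)·ω_6^8 + (-3)·ω_6^12 + (2)·ω_6^16 + (-3)·ω_6^20

X[4] = 1.0000+5.1962i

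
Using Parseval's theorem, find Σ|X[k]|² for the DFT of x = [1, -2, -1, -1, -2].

Parseval: Σ|x[n]|² = (1/N)Σ|X[k]|², so Σ|X[k]|² = N·Σ|x[n]|² = 5·11.0000

Σ|X[k]|² = N·Σ|x[n]|² = 5·11.0000 = 55.0000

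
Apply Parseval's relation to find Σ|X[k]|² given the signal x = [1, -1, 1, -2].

Parseval: Σ|x[n]|² = (1/N)Σ|X[k]|², so Σ|X[k]|² = N·Σ|x[n]|² = 4·7.0000

Σ|X[k]|² = N·Σ|x[n]|² = 4·7.0000 = 28.0000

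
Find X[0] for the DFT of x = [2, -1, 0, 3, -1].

X[0] = Σ(n=0 to 4) x[n] · ω_5^0 = Σ x[n]
= (2) + (-1) + (0) + (3) + (-1)

X[0] = 3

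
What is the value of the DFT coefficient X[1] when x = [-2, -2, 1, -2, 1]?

X[1] = Σ(n=0 to 4) x[n] · ω_5^(1n) where ω_5 = e^(-2πi/5)
= (-2)·ω_5^0 + (-2)·ω_5^1 + (1)·ω_5^2 + (-2)·ω_5^3 + (1)·ω_5^4

X[1] = -1.5000+1.0898i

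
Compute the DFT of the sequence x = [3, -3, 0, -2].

X[k] = Σ(n=0 to 3) x[n] · ω_4^(nk)
where ω_4 = e^(-2πi/4)

Computing each X[k]:
X[0] = -2
X[1] = 3+1i
X[2] = 8
X[3] = 3-1i

X = [-2, 3+1i, 8, 3-1i]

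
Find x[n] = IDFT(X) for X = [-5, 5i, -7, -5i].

x[n] = (1/4) Σ(k=0 to 3) X[k] · e^(2πikn/4)

Computing each x[n]:
x[0] = -3
x[1] = -2
x[2] = -3
x[3] = 3

x = [-3, -2, -3, 3]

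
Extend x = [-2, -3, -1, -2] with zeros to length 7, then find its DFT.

Original 4-point DFT: [-8, -1+1i, 2, -1-1i]
Zero-padded 7-point DFT provides frequency interpolation.

DFT_7([x, 0, ...]) = [-8, -1.8460+4.1882i, -1.6784+0.9272i, 0.5245+2.4697i, 0.5245-2.4697i, -1.6784-0.9272i, -1.8460-4.1882i]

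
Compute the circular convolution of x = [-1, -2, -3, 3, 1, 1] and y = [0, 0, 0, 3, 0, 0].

(x ⊛ y)[n] = Σ(m=0 to 5) x[m] · y[(n-m) mod 6]

Computing each output sample:
(x ⊛ y)[0] = 9
(x ⊛ y)[1] = 3
(x ⊛ y)[2] = 3
(x ⊛ y)[3] = -3
(x ⊛ y)[4] = -6
(x ⊛ y)[5] = -9

x ⊛ y = [9, 3, 3, -3, -6, -9]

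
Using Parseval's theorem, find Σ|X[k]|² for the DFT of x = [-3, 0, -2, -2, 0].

Parseval: Σ|x[n]|² = (1/N)Σ|X[k]|², so Σ|X[k]|² = N·Σ|x[n]|² = 5·17.0000

Σ|X[k]|² = N·Σ|x[n]|² = 5·17.0000 = 85.0000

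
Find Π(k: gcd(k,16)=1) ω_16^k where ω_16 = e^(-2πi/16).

The primitive 16th roots of unity are ω_16^k for k coprime to 16: k ∈ {1, 3, 5, 7, 9, 11, 13, 15}
Their product equals the constant term of the cyclotomic polynomial Φ_16(x) up to sign.
For n ≥ 3, the product of all primitive nth roots of unity is 1. (For n=1 it is 1; for n=2 it is -1.)

1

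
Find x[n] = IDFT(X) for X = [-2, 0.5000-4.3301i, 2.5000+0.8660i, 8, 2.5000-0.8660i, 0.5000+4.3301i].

x[n] = (1/6) Σ(k=0 to 5) X[k] · e^(2πikn/6)

Computing each x[n]:
x[0] = 2
x[1] = -1
x[2] = 2
x[3] = -1
x[4] = -1
x[5] = -3

x = [2, -1, 2, -1, -1, -3]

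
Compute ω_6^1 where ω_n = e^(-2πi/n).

ω_6^1 = e^(-2πi·1/6)
= cos(-2π·1/6) + i·sin(-2π·1/6)
= cos(-2π/6) + i·sin(-2π/6)

ω_6^1 = cos(-2π/6) + i·sin(-2π/6) = 0.5000-0.8660i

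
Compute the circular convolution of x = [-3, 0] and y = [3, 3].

(x ⊛ y)[n] = Σ(m=0 to 1) x[m] · y[(n-m) mod 2]

Computing each output sample:
(x ⊛ y)[0] = -9
(x ⊛ y)[1] = -9

x ⊛ y = [-9, -9]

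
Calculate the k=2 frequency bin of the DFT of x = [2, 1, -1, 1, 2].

X[2] = Σ(n=0 to 4) x[n] · ω_5^(2n) where ω_5 = e^(-2πi/5)
= (2)·ω_5^0 + (1)·ω_5^2 + (-1)·ω_5^4 + (1)·ω_5^6 + (2)·ω_5^8

X[2] = -0.4271-1.3143i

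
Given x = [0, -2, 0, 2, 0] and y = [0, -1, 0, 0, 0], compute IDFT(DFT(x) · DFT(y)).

(x ⊛ y)[n] = Σ(m=0 to 4) x[m] · y[(n-m) mod 5]

Computing each output sample:
(x ⊛ y)[0] = 0
(x ⊛ y)[1] = 0
(x ⊛ y)[2] = 2
(x ⊛ y)[3] = 0
(x ⊛ y)[4] = -2

x ⊛ y = [0, 0, 2, 0, -2]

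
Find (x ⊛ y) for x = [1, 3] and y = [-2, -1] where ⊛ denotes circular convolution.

(x ⊛ y)[n] = Σ(m=0 to 1) x[m] · y[(n-m) mod 2]

Computing each output sample:
(x ⊛ y)[0] = -5
(x ⊛ y)[1] = -7

x ⊛ y = [-5, -7]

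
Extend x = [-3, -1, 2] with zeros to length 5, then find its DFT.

Original 3-point DFT: [-2, -3.5000+2.5981i, -3.5000-2.5981i]
Zero-padded 5-point DFT provides frequency interpolation.

DFT_5([x, 0, ...]) = [-2, -4.9271-0.2245i, -1.5729+2.4899i, -1.5729-2.4899i, -4.9271+0.2245i]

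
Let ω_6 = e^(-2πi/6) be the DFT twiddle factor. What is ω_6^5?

ω_6^5 = e^(-2πi·5/6)
= cos(-2π·5/6) + i·sin(-2π·5/6)
= cos(-10π/6) + i·sin(-10π/6)

ω_6^5 = cos(-10π/6) + i·sin(-10π/6) = 0.5000+0.8660i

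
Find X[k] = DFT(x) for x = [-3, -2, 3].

X[k] = Σ(n=0 to 2) x[n] · ω_3^(nk)
where ω_3 = e^(-2πi/3)

Computing each X[k]:
X[0] = -2
X[1] = -3.5000+4.3301i
X[2] = -3.5000-4.3301i

X = [-2, -3.5000+4.3301i, -3.5000-4.3301i]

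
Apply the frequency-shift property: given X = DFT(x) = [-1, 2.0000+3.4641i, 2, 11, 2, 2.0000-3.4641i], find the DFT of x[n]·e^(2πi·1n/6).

Modulation property: DFT(ω_6^(-1n)·x[n]) = X[(k-1) mod 6], so circularly shift X by 1 positions.

X[k-1] = [2.0000-3.4641i, -1, 2.0000+3.4641i, 2, 11, 2]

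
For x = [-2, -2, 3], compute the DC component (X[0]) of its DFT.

X[0] = Σ(n=0 to 2) x[n] · ω_3^0 = Σ x[n]
= (-2) + (-2) + (3)

X[0] = -1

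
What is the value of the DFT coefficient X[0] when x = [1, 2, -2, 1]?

X[0] = Σ(n=0 to 3) x[n] · ω_4^0 = Σ x[n]
= (1) + (2) + (-2) + (1)

X[0] = 2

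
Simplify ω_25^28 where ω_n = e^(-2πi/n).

Since ω_25^25 = 1, powers reduce modulo 25.
28 mod 25 = 3
So ω_25^28 = ω_25^3 = e^(-2πi·3/25)

ω_25^28 = ω_25^3 = 0.7290-0.6845i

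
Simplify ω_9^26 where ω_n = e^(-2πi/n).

Since ω_9^9 = 1, powers reduce modulo 9.
26 mod 9 = 8
So ω_9^26 = ω_9^8 = e^(-2πi·8/9)

ω_9^26 = ω_9^8 = 0.7660+0.6428i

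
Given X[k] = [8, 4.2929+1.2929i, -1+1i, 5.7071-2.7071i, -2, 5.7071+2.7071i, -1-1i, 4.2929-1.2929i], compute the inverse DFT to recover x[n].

x[n] = (1/8) Σ(k=0 to 7) X[k] · e^(2πikn/8)

Computing each x[n]:
x[0] = 3
x[1] = 1
x[2] = 0
x[3] = 2
x[4] = -2
x[5] = 1
x[6] = 2
x[7] = 1

x = [3, 1, 0, 2, -2, 1, 2, 1]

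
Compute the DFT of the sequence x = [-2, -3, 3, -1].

X[k] = Σ(n=0 to 3) x[n] · ω_4^(nk)
where ω_4 = e^(-2πi/4)

Computing each X[k]:
X[0] = -3
X[1] = -5+2i
X[2] = 5
X[3] = -5-2i

X = [-3, -5+2i, 5, -5-2i]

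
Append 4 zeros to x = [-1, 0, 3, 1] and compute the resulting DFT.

Original 4-point DFT: [3, -4+1i, 1, -4-1i]
Zero-padded 8-point DFT provides frequency interpolation.

DFT_8([x, 0, ...]) = [3, -1.7071-3.7071i, -4+1i, -0.2929+2.2929i, 1, -0.2929-2.2929i, -4-1i, -1.7071+3.7071i]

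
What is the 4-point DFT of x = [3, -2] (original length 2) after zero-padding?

Original 2-point DFT: [1, 5]
Zero-padded 4-point DFT provides frequency interpolation.

DFT_4([x, 0, ...]) = [1, 3+2i, 5, 3-2i]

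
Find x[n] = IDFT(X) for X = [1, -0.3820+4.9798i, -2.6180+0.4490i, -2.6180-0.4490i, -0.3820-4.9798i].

x[n] = (1/5) Σ(k=0 to 4) X[k] · e^(2πikn/5)

Computing each x[n]:
x[0] = -1
x[1] = -1
x[2] = -1
x[3] = 1
x[4] = 3

x = [-1, -1, -1, 1, 3]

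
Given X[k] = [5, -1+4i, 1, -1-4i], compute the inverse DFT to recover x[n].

x[n] = (1/4) Σ(k=0 to 3) X[k] · e^(2πikn/4)

Computing each x[n]:
x[0] = 1
x[1] = -1
x[2] = 2
x[3] = 3

x = [1, -1, 2, 3]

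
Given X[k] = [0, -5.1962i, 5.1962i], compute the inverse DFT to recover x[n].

x[n] = (1/3) Σ(k=0 to 2) X[k] · e^(2πikn/3)

Computing each x[n]:
x[0] = 0
x[1] = 3
x[2] = -3

x = [0, 3, -3]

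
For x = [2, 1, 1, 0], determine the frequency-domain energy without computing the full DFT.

Parseval: Σ|x[n]|² = (1/N)Σ|X[k]|², so Σ|X[k]|² = N·Σ|x[n]|² = 4·6.0000

Σ|X[k]|² = N·Σ|x[n]|² = 4·6.0000 = 24.0000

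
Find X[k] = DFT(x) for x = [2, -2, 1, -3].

X[k] = Σ(n=0 to 3) x[n] · ω_4^(nk)
where ω_4 = e^(-2πi/4)

Computing each X[k]:
X[0] = -2
X[1] = 1-1i
X[2] = 8
X[3] = 1+1i

X = [-2, 1-1i, 8, 1+1i]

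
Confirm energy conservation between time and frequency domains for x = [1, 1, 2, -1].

Time domain:
Σ|x[n]|² = |1|² + |1|² + |2|² + |-1|² = 7.0000

Frequency domain:
(1/4)Σ|X[k]|² = (1/4)(|3|² + |-1-2i|² + |3|² + |-1+2i|²) = (1/4)·28.0000 = 7.0000

Both sides agree, confirming Parseval's theorem.

Σ|x[n]|² = (1/N)Σ|X[k]|² = 7.0000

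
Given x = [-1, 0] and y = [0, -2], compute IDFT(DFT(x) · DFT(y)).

(x ⊛ y)[n] = Σ(m=0 to 1) x[m] · y[(n-m) mod 2]

Computing each output sample:
(x ⊛ y)[0] = 0
(x ⊛ y)[1] = 2

x ⊛ y = [0, 2]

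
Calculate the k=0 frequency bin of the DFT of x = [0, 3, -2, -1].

X[0] = Σ(n=0 to 3) x[n] · ω_4^0 = Σ x[n]
= (0) + (3) + (-2) + (-1)

X[0] = 0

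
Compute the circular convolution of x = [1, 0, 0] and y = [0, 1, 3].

(x ⊛ y)[n] = Σ(m=0 to 2) x[m] · y[(n-m) mod 3]

Computing each output sample:
(x ⊛ y)[0] = 0
(x ⊛ y)[1] = 1
(x ⊛ y)[2] = 3

x ⊛ y = [0, 1, 3]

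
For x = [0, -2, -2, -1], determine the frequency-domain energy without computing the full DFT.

Parseval: Σ|x[n]|² = (1/N)Σ|X[k]|², so Σ|X[k]|² = N·Σ|x[n]|² = 4·9.0000

Σ|X[k]|² = N·Σ|x[n]|² = 4·9.0000 = 36.0000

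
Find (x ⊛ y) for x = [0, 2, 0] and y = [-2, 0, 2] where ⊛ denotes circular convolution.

(x ⊛ y)[n] = Σ(m=0 to 2) x[m] · y[(n-m) mod 3]

Computing each output sample:
(x ⊛ y)[0] = 4
(x ⊛ y)[1] = -4
(x ⊛ y)[2] = 0

x ⊛ y = [4, -4, 0]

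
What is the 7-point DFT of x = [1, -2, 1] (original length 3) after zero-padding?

Original 3-point DFT: [0, 1.5000+2.5981i, 1.5000-2.5981i]
Zero-padded 7-point DFT provides frequency interpolation.

DFT_7([x, 0, ...]) = [0, -0.4695+0.5887i, 0.5441+2.3837i, 3.4254+1.6496i, 3.4254-1.6496i, 0.5441-2.3837i, -0.4695-0.5887i]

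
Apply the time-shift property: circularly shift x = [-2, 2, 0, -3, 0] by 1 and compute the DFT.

Time shift by 1: X_shifted[k] = ω_5^(1k) · X[k]
Shifted x = [0, -2, 2, 0, -3]

DFT(x[n-1]) = [-3, -3.1631-2.1266i, 4.6631+1.3143i, 4.6631-1.3143i, -3.1631+2.1266i]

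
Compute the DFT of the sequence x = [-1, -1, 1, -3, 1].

X[k] = Σ(n=0 to 4) x[n] · ω_5^(nk)
where ω_5 = e^(-2πi/5)

Computing each X[k]:
X[0] = -3
X[1] = 0.6180-0.4490i
X[2] = -1.6180+4.9798i
X[3] = -1.6180-4.9798i
X[4] = 0.6180+0.4490i

X = [-3, 0.6180-0.4490i, -1.6180+4.9798i, -1.6180-4.9798i, 0.6180+0.4490i]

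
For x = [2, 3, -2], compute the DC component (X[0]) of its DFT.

X[0] = Σ(n=0 to 2) x[n] · ω_3^0 = Σ x[n]
= (2) + (3) + (-2)

X[0] = 3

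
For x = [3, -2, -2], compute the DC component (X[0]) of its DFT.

X[0] = Σ(n=0 to 2) x[n] · ω_3^0 = Σ x[n]
= (3) + (-2) + (-2)

X[0] = -1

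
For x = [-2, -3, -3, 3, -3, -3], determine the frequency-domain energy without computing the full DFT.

Parseval: Σ|x[n]|² = (1/N)Σ|X[k]|², so Σ|X[k]|² = N·Σ|x[n]|² = 6·49.0000

Σ|X[k]|² = N·Σ|x[n]|² = 6·49.0000 = 294.0000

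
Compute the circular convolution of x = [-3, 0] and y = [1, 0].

(x ⊛ y)[n] = Σ(m=0 to 1) x[m] · y[(n-m) mod 2]

Computing each output sample:
(x ⊛ y)[0] = -3
(x ⊛ y)[1] = 0

x ⊛ y = [-3, 0]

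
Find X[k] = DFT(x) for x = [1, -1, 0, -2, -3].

X[k] = Σ(n=0 to 4) x[n] · ω_5^(nk)
where ω_5 = e^(-2πi/5)

Computing each X[k]:
X[0] = -5
X[1] = 1.3820-3.0777i
X[2] = 3.6180+0.7265i
X[3] = 3.6180-0.7265i
X[4] = 1.3820+3.0777i

X = [-5, 1.3820-3.0777i, 3.6180+0.7265i, 3.6180-0.7265i, 1.3820+3.0777i]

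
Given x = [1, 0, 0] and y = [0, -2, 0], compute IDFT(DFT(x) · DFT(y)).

(x ⊛ y)[n] = Σ(m=0 to 2) x[m] · y[(n-m) mod 3]

Computing each output sample:
(x ⊛ y)[0] = 0
(x ⊛ y)[1] = -2
(x ⊛ y)[2] = 0

x ⊛ y = [0, -2, 0]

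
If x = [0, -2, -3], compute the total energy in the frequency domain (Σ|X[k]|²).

Parseval: Σ|x[n]|² = (1/N)Σ|X[k]|², so Σ|X[k]|² = N·Σ|x[n]|² = 3·13.0000

Σ|X[k]|² = N·Σ|x[n]|² = 3·13.0000 = 39.0000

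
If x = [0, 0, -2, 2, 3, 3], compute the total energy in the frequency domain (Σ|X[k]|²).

Parseval: Σ|x[n]|² = (1/N)Σ|X[k]|², so Σ|X[k]|² = N·Σ|x[n]|² = 6·26.0000

Σ|X[k]|² = N·Σ|x[n]|² = 6·26.0000 = 156.0000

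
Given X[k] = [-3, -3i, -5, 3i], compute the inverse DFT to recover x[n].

x[n] = (1/4) Σ(k=0 to 3) X[k] · e^(2πikn/4)

Computing each x[n]:
x[0] = -2
x[1] = 2
x[2] = -2
x[3] = -1

x = [-2, 2, -2, -1]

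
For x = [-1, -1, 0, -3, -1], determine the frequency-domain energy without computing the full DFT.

Parseval: Σ|x[n]|² = (1/N)Σ|X[k]|², so Σ|X[k]|² = N·Σ|x[n]|² = 5·12.0000

Σ|X[k]|² = N·Σ|x[n]|² = 5·12.0000 = 60.0000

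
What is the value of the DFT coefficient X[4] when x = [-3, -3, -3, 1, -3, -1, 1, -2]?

X[4] = Σ(n=0 to 7) x[n] · ω_8^(4n) where ω_8 = e^(-2πi/8)
= (-3)·ω_8^0 + (-3)·ω_8^4 + (-3)·ω_8^8 + (1)·ω_8^12 + (-3)·ω_8^16 + (-1)·ω_8^20 + (1)·ω_8^24 + (-2)·ω_8^28

X[4] = -3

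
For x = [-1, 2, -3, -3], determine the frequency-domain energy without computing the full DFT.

Parseval: Σ|x[n]|² = (1/N)Σ|X[k]|², so Σ|X[k]|² = N·Σ|x[n]|² = 4·23.0000

Σ|X[k]|² = N·Σ|x[n]|² = 4·23.0000 = 92.0000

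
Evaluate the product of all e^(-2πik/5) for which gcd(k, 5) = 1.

The primitive 5th roots of unity are ω_5^k for k coprime to 5: k ∈ {1, 2, 3, 4}
Their product equals the constant term of the cyclotomic polynomial Φ_5(x) up to sign.
For n ≥ 3, the product of all primitive nth roots of unity is 1. (For n=1 it is 1; for n=2 it is -1.)

1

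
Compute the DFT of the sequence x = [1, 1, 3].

X[k] = Σ(n=0 to 2) x[n] · ω_3^(nk)
where ω_3 = e^(-2πi/3)

Computing each X[k]:
X[0] = 5
X[1] = -1.0000+1.7321i
X[2] = -1.0000-1.7321i

X = [5, -1.0000+1.7321i, -1.0000-1.7321i]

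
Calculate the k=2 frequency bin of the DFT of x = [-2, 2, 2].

X[2] = Σ(n=0 to 2) x[n] · ω_3^(2n) where ω_3 = e^(-2πi/3)
= (-2)·ω_3^0 + (2)·ω_3^2 + (2)·ω_3^4

X[2] = -4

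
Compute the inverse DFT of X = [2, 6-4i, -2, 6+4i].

x[n] = (1/4) Σ(k=0 to 3) X[k] · e^(2πikn/4)

Computing each x[n]:
x[0] = 3
x[1] = 3
x[2] = -3
x[3] = -1

x = [3, 3, -3, -1]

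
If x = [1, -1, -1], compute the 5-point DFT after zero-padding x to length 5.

Original 3-point DFT: [-1, 2, 2]
Zero-padded 5-point DFT provides frequency interpolation.

DFT_5([x, 0, ...]) = [-1, 1.5000+1.5388i, 1.5000-0.3633i, 1.5000+0.3633i, 1.5000-1.5388i]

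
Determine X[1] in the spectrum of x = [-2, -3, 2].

X[1] = Σ(n=0 to 2) x[n] · ω_3^(1n) where ω_3 = e^(-2πi/3)
= (-2)·ω_3^0 + (-3)·ω_3^1 + (2)·ω_3^2

X[1] = -1.5000+4.3301i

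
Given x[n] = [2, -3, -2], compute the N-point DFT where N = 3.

X[k] = Σ(n=0 to 2) x[n] · ω_3^(nk)
where ω_3 = e^(-2πi/3)

Computing each X[k]:
X[0] = -3
X[1] = 4.5000+0.8660i
X[2] = 4.5000-0.8660i

X = [-3, 4.5000+0.8660i, 4.5000-0.8660i]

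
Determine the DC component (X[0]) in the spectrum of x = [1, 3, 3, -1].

X[0] = Σ(n=0 to 3) x[n] · ω_4^0 = Σ x[n]
= (1) + (3) + (3) + (-1)

X[0] = 6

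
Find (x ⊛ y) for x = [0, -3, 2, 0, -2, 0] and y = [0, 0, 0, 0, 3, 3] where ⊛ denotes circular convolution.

(x ⊛ y)[n] = Σ(m=0 to 5) x[m] · y[(n-m) mod 6]

Computing each output sample:
(x ⊛ y)[0] = -3
(x ⊛ y)[1] = 6
(x ⊛ y)[2] = -6
(x ⊛ y)[3] = -6
(x ⊛ y)[4] = 0
(x ⊛ y)[5] = -9

x ⊛ y = [-3, 6, -6, -6, 0, -9]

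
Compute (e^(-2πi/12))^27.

Since ω_12^12 = 1, powers reduce modulo 12.
27 mod 12 = 3
So ω_12^27 = ω_12^3 = e^(-2πi·3/12)

ω_12^27 = ω_12^3 = -1i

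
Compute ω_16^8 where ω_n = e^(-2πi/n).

ω_16^8 = e^(-2πi·8/16)
= cos(-2π·8/16) + i·sin(-2π·8/16)
= cos(-16π/16) + i·sin(-16π/16)

ω_16^8 = cos(-16π/16) + i·sin(-16π/16) = -1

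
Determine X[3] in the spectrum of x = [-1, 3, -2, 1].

X[3] = Σ(n=0 to 3) x[n] · ω_4^(3n) where ω_4 = e^(-2πi/4)
= (-1)·ω_4^0 + (3)·ω_4^3 + (-2)·ω_4^6 + (1)·ω_4^9

X[3] = 1+2i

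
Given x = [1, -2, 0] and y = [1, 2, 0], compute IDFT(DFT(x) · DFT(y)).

(x ⊛ y)[n] = Σ(m=0 to 2) x[m] · y[(n-m) mod 3]

Computing each output sample:
(x ⊛ y)[0] = 1
(x ⊛ y)[1] = 0
(x ⊛ y)[2] = -4

x ⊛ y = [1, 0, -4]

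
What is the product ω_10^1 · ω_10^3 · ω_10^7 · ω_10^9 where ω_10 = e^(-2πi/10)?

The primitive 10th roots of unity are ω_10^k for k coprime to 10: k ∈ {1, 3, 7, 9}
Their product equals the constant term of the cyclotomic polynomial Φ_10(x) up to sign.
For n ≥ 3, the product of all primitive nth roots of unity is 1. (For n=1 it is 1; for n=2 it is -1.)

1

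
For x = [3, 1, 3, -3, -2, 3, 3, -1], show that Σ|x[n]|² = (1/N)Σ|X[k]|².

Time domain:
Σ|x[n]|² = |3|² + |1|² + |3|² + |-3|² + |-2|² + |3|² + |3|² + |-1|² = 51.0000

Frequency domain:
(1/8)Σ|X[k]|² = (1/8)(|7|² + |5.0000+2.8284i|² + |-5-8i|² + |5.0000+2.8284i|² + |7|² + |5.0000-2.8284i|² + |-5+8i|² + |5.0000-2.8284i|²) = (1/8)·408.0000 = 51.0000

Both sides agree, confirming Parseval's theorem.

Σ|x[n]|² = (1/N)Σ|X[k]|² = 51.0000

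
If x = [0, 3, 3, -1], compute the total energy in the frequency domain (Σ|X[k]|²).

Parseval: Σ|x[n]|² = (1/N)Σ|X[k]|², so Σ|X[k]|² = N·Σ|x[n]|² = 4·19.0000

Σ|X[k]|² = N·Σ|x[n]|² = 4·19.0000 = 76.0000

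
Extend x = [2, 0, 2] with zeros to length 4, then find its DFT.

Original 3-point DFT: [4, 1.0000+1.7321i, 1.0000-1.7321i]
Zero-padded 4-point DFT provides frequency interpolation.

DFT_4([x, 0, ...]) = [4, 0, 4, 0]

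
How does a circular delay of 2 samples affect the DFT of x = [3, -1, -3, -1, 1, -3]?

Time shift by 2: X_shifted[k] = ω_6^(2k) · X[k]
Shifted x = [1, -3, 3, -1, -3, -1]

DFT(x[n-2]) = [-4, -3.4641i, 2.0000+6.9282i, 6, 2.0000-6.9282i, 3.4641i]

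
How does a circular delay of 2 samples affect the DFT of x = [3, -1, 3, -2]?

Time shift by 2: X_shifted[k] = ω_4^(2k) · X[k]
Shifted x = [3, -2, 3, -1]

DFT(x[n-2]) = [3, 1i, 9, -1i]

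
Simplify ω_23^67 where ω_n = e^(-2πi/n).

Since ω_23^23 = 1, powers reduce modulo 23.
67 mod 23 = 21
So ω_23^67 = ω_23^21 = e^(-2πi·21/23)

ω_23^67 = ω_23^21 = 0.8544+0.5196i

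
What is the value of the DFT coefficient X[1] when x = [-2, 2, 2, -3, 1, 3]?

X[1] = Σ(n=0 to 5) x[n] · ω_6^(1n) where ω_6 = e^(-2πi/6)
= (-2)·ω_6^0 + (2)·ω_6^1 + (2)·ω_6^2 + (-3)·ω_6^3 + (1)·ω_6^4 + (3)·ω_6^5

X[1] = 2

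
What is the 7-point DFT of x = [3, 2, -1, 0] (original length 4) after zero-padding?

Original 4-point DFT: [4, 4-2i, 0, 4+2i]
Zero-padded 7-point DFT provides frequency interpolation.

DFT_7([x, 0, ...]) = [4, 4.4695-0.5887i, 3.4559-2.3837i, 0.5746-1.6496i, 0.5746+1.6496i, 3.4559+2.3837i, 4.4695+0.5887i]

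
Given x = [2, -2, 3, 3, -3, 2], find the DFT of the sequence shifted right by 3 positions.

Time shift by 3: X_shifted[k] = ω_6^(3k) · X[k]
Shifted x = [3, -3, 2, 2, -2, 3]

DFT(x[n-3]) = [5, 1.0000+1.7321i, 5.0000+8.6603i, 1, 5.0000-8.6603i, 1.0000-1.7321i]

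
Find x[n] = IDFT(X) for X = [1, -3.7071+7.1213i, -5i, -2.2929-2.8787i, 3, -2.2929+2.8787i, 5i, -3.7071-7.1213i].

x[n] = (1/8) Σ(k=0 to 7) X[k] · e^(2πikn/8)

Computing each x[n]:
x[0] = -1
x[1] = 0
x[2] = -2
x[3] = -2
x[4] = 2
x[5] = 2
x[6] = 3
x[7] = -1

x = [-1, 0, -2, -2, 2, 2, 3, -1]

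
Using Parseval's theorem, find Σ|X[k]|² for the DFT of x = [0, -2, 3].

Parseval: Σ|x[n]|² = (1/N)Σ|X[k]|², so Σ|X[k]|² = N·Σ|x[n]|² = 3·13.0000

Σ|X[k]|² = N·Σ|x[n]|² = 3·13.0000 = 39.0000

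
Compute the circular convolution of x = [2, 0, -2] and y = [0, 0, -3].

(x ⊛ y)[n] = Σ(m=0 to 2) x[m] · y[(n-m) mod 3]

Computing each output sample:
(x ⊛ y)[0] = 0
(x ⊛ y)[1] = 6
(x ⊛ y)[2] = -6

x ⊛ y = [0, 6, -6]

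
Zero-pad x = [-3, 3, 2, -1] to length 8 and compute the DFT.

Original 4-point DFT: [1, -5-4i, -3, -5+4i]
Zero-padded 8-point DFT provides frequency interpolation.

DFT_8([x, 0, ...]) = [1, -0.1716-3.4142i, -5-4i, -5.8284+0.5858i, -3, -5.8284-0.5858i, -5+4i, -0.1716+3.4142i]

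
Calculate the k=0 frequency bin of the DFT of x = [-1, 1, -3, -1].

X[0] = Σ(n=0 to 3) x[n] · ω_4^0 = Σ x[n]
= (-1) + (1) + (-3) + (-1)

X[0] = -4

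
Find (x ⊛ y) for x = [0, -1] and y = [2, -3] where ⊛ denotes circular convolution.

(x ⊛ y)[n] = Σ(m=0 to 1) x[m] · y[(n-m) mod 2]

Computing each output sample:
(x ⊛ y)[0] = 3
(x ⊛ y)[1] = -2

x ⊛ y = [3, -2]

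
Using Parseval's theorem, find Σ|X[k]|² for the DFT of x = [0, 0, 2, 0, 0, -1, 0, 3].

Parseval: Σ|x[n]|² = (1/N)Σ|X[k]|², so Σ|X[k]|² = N·Σ|x[n]|² = 8·14.0000

Σ|X[k]|² = N·Σ|x[n]|² = 8·14.0000 = 112.0000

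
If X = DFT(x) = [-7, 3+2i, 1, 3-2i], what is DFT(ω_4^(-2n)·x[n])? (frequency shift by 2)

Modulation property: DFT(ω_4^(-2n)·x[n]) = X[(k-2) mod 4], so circularly shift X by 2 positions.

X[k-2] = [1, 3-2i, -7, 3+2i]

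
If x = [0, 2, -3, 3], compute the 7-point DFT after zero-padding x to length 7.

Original 4-point DFT: [2, 3+1i, -8, 3-1i]
Zero-padded 7-point DFT provides frequency interpolation.

DFT_7([x, 0, ...]) = [2, -0.7884+0.0595i, 4.1283-0.9060i, -4.3400-6.1380i, -4.3400+6.1380i, 4.1283+0.9060i, -0.7884-0.0595i]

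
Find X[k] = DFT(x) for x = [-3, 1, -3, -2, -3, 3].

X[k] = Σ(n=0 to 5) x[n] · ω_6^(nk)
where ω_6 = e^(-2πi/6)

Computing each X[k]:
X[0] = -7
X[1] = 4.0000+1.7321i
X[2] = -4.0000+1.7321i
X[3] = -11
X[4] = -4.0000-1.7321i
X[5] = 4.0000-1.7321i

X = [-7, 4.0000+1.7321i, -4.0000+1.7321i, -11, -4.0000-1.7321i, 4.0000-1.7321i]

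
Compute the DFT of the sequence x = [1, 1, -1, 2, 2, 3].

X[k] = Σ(n=0 to 5) x[n] · ω_6^(nk)
where ω_6 = e^(-2πi/6)

Computing each X[k]:
X[0] = 8
X[1] = 0.5000+4.3301i
X[2] = 0.5000-0.8660i
X[3] = -4
X[4] = 0.5000+0.8660i
X[5] = 0.5000-4.3301i

X = [8, 0.5000+4.3301i, 0.5000-0.8660i, -4, 0.5000+0.8660i, 0.5000-4.3301i]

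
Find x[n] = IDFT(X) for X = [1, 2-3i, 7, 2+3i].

x[n] = (1/4) Σ(k=0 to 3) X[k] · e^(2πikn/4)

Computing each x[n]:
x[0] = 3
x[1] = 0
x[2] = 1
x[3] = -3

x = [3, 0, 1, -3]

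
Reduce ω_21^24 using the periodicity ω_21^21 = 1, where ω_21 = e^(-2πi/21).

Since ω_21^21 = 1, powers reduce modulo 21.
24 mod 21 = 3
So ω_21^24 = ω_21^3 = e^(-2πi·3/21)

ω_21^24 = ω_21^3 = 0.6235-0.7818i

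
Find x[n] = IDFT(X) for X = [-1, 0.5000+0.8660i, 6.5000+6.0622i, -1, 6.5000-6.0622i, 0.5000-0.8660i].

x[n] = (1/6) Σ(k=0 to 5) X[k] · e^(2πikn/6)

Computing each x[n]:
x[0] = 2
x[1] = -3
x[2] = 0
x[3] = 2
x[4] = -3
x[5] = 1

x = [2, -3, 0, 2, -3, 1]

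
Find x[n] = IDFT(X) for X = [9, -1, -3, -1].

x[n] = (1/4) Σ(k=0 to 3) X[k] · e^(2πikn/4)

Computing each x[n]:
x[0] = 1
x[1] = 3
x[2] = 2
x[3] = 3

x = [1, 3, 2, 3]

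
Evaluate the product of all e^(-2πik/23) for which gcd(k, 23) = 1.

The primitive 23rd roots of unity are ω_23^k for k coprime to 23: k ∈ {1, 2, 3, 4, 5, 6, 7, 8, 9, 10, 11, 12, 13, 14, 15, 16, 17, 18, 19, 20, 21, 22}
Their product equals the constant term of the cyclotomic polynomial Φ_23(x) up to sign.
For n ≥ 3, the product of all primitive nth roots of unity is 1. (For n=1 it is 1; for n=2 it is -1.)

1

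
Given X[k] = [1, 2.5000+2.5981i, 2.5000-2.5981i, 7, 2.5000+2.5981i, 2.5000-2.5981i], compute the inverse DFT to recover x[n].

x[n] = (1/6) Σ(k=0 to 5) X[k] · e^(2πikn/6)

Computing each x[n]:
x[0] = 3
x[1] = -1
x[2] = -1
x[3] = -1
x[4] = 2
x[5] = -1

x = [3, -1, -1, -1, 2, -1]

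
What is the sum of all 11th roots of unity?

Sum of all nth roots of unity equals 0 for n > 1 (geometric series with r ≠ 1).

0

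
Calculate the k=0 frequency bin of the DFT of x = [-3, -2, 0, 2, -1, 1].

X[0] = Σ(n=0 to 5) x[n] · ω_6^0 = Σ x[n]
= (-3) + (-2) + (0) + (2) + (-1) + (1)

X[0] = -3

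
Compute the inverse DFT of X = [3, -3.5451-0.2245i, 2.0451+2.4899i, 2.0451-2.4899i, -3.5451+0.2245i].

x[n] = (1/5) Σ(k=0 to 4) X[k] · e^(2πikn/5)

Computing each x[n]:
x[0] = 0
x[1] = -1
x[2] = 3
x[3] = 1
x[4] = 0

x = [0, -1, 3, 1, 0]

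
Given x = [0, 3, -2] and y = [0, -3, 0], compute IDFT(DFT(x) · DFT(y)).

(x ⊛ y)[n] = Σ(m=0 to 2) x[m] · y[(n-m) mod 3]

Computing each output sample:
(x ⊛ y)[0] = 6
(x ⊛ y)[1] = 0
(x ⊛ y)[2] = -9

x ⊛ y = [6, 0, -9]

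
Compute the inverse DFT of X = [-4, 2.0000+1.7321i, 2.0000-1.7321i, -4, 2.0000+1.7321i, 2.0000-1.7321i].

x[n] = (1/6) Σ(k=0 to 5) X[k] · e^(2πikn/6)

Computing each x[n]:
x[0] = 0
x[1] = 0
x[2] = -3
x[3] = 0
x[4] = -1
x[5] = 0

x = [0, 0, -3, 0, -1, 0]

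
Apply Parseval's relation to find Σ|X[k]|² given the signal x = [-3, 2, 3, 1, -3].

Parseval: Σ|x[n]|² = (1/N)Σ|X[k]|², so Σ|X[k]|² = N·Σ|x[n]|² = 5·32.0000

Σ|X[k]|² = N·Σ|x[n]|² = 5·32.0000 = 160.0000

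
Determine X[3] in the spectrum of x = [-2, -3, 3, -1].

X[3] = Σ(n=0 to 3) x[n] · ω_4^(3n) where ω_4 = e^(-2πi/4)
= (-2)·ω_4^0 + (-3)·ω_4^3 + (3)·ω_4^6 + (-1)·ω_4^9

X[3] = -5-2i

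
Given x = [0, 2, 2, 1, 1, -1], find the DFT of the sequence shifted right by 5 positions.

Time shift by 5: X_shifted[k] = ω_6^(5k) · X[k]
Shifted x = [2, 2, 1, 1, -1, 0]

DFT(x[n-5]) = [5, 2.0000-3.4641i, 2, -1, 2, 2.0000+3.4641i]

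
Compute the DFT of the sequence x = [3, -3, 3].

X[k] = Σ(n=0 to 2) x[n] · ω_3^(nk)
where ω_3 = e^(-2πi/3)

Computing each X[k]:
X[0] = 3
X[1] = 3.0000+5.1962i
X[2] = 3.0000-5.1962i

X = [3, 3.0000+5.1962i, 3.0000-5.1962i]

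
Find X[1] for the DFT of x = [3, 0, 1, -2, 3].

X[1] = Σ(n=0 to 4) x[n] · ω_5^(1n) where ω_5 = e^(-2πi/5)
= (3)·ω_5^0 + (0)·ω_5^1 + (1)·ω_5^2 + (-2)·ω_5^3 + (3)·ω_5^4

X[1] = 4.7361+1.0898i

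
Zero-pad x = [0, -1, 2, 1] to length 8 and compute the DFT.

Original 4-point DFT: [2, -2+2i, 2, -2-2i]
Zero-padded 8-point DFT provides frequency interpolation.

DFT_8([x, 0, ...]) = [2, -1.4142-2.0000i, -2+2i, 1.4142+2.0000i, 2, 1.4142-2.0000i, -2-2i, -1.4142+2.0000i]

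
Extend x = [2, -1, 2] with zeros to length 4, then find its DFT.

Original 3-point DFT: [3, 1.5000+2.5981i, 1.5000-2.5981i]
Zero-padded 4-point DFT provides frequency interpolation.

DFT_4([x, 0, ...]) = [3, 1i, 5, -1i]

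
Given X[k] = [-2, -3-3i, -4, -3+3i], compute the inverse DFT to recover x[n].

x[n] = (1/4) Σ(k=0 to 3) X[k] · e^(2πikn/4)

Computing each x[n]:
x[0] = -3
x[1] = 2
x[2] = 0
x[3] = -1

x = [-3, 2, 0, -1]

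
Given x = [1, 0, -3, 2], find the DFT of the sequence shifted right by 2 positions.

Time shift by 2: X_shifted[k] = ω_4^(2k) · X[k]
Shifted x = [-3, 2, 1, 0]

DFT(x[n-2]) = [0, -4-2i, -4, -4+2i]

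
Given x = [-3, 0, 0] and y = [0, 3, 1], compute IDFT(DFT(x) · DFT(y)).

(x ⊛ y)[n] = Σ(m=0 to 2) x[m] · y[(n-m) mod 3]

Computing each output sample:
(x ⊛ y)[0] = 0
(x ⊛ y)[1] = -9
(x ⊛ y)[2] = -3

x ⊛ y = [0, -9, -3]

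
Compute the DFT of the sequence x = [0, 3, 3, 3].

X[k] = Σ(n=0 to 3) x[n] · ω_4^(nk)
where ω_4 = e^(-2πi/4)

Computing each X[k]:
X[0] = 9
X[1] = -3
X[2] = -3
X[3] = -3

X = [9, -3, -3, -3]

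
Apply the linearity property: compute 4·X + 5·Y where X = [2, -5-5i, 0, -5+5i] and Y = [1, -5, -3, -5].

By linearity: DFT(4x + 5y) = 4·DFT(x) + 5·DFT(y)
= 4·[2, -5-5i, 0, -5+5i] + 5·[1, -5, -3, -5]

Computing element-wise:
Z[0] = 4·(2) + 5·(1) = 13
Z[1] = 4·(-5-5i) + 5·(-5) = -45-20i
Z[2] = 4·(0) + 5·(-3) = -15
Z[3] = 4·(-5+5i) + 5·(-5) = -45+20i

DFT(4x + 5y) = 4·X + 5·Y = [13, -45-20i, -15, -45+20i]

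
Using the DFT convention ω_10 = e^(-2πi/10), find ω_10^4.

ω_10^4 = e^(-2πi·4/10)
= cos(-2π·4/10) + i·sin(-2π·4/10)
= cos(-8π/10) + i·sin(-8π/10)

ω_10^4 = cos(-8π/10) + i·sin(-8π/10) = -0.8090-0.5878i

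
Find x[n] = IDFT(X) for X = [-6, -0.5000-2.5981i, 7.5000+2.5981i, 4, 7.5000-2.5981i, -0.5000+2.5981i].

x[n] = (1/6) Σ(k=0 to 5) X[k] · e^(2πikn/6)

Computing each x[n]:
x[0] = 2
x[1] = -3
x[2] = 0
x[3] = 1
x[4] = -3
x[5] = -3

x = [2, -3, 0, 1, -3, -3]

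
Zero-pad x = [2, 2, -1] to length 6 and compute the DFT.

Original 3-point DFT: [3, 1.5000-2.5981i, 1.5000+2.5981i]
Zero-padded 6-point DFT provides frequency interpolation.

DFT_6([x, 0, ...]) = [3, 3.5000-0.8660i, 1.5000-2.5981i, -1, 1.5000+2.5981i, 3.5000+0.8660i]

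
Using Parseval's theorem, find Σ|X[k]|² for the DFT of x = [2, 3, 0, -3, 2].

Parseval: Σ|x[n]|² = (1/N)Σ|X[k]|², so Σ|X[k]|² = N·Σ|x[n]|² = 5·26.0000

Σ|X[k]|² = N·Σ|x[n]|² = 5·26.0000 = 130.0000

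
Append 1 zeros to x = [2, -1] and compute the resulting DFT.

Original 2-point DFT: [1, 3]
Zero-padded 3-point DFT provides frequency interpolation.

DFT_3([x, 0, ...]) = [1, 2.5000+0.8660i, 2.5000-0.8660i]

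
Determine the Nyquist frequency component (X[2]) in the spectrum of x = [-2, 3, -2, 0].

X[2] = Σ(n=0 to 3) x[n] · ω_4^(2n) where ω_4 = e^(-2πi/4)
= (-2)·ω_4^0 + (3)·ω_4^2 + (-2)·ω_4^4 + (0)·ω_4^6

X[2] = -7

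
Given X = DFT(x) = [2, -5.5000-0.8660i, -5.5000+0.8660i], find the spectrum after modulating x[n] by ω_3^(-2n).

Modulation property: DFT(ω_3^(-2n)·x[n]) = X[(k-2) mod 3], so circularly shift X by 2 positions.

X[k-2] = [-5.5000-0.8660i, -5.5000+0.8660i, 2]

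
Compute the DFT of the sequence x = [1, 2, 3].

X[k] = Σ(n=0 to 2) x[n] · ω_3^(nk)
where ω_3 = e^(-2πi/3)

Computing each X[k]:
X[0] = 6
X[1] = -1.5000+0.8660i
X[2] = -1.5000-0.8660i

X = [6, -1.5000+0.8660i, -1.5000-0.8660i]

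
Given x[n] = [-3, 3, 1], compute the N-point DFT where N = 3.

X[k] = Σ(n=0 to 2) x[n] · ω_3^(nk)
where ω_3 = e^(-2πi/3)

Computing each X[k]:
X[0] = 1
X[1] = -5.0000-1.7321i
X[2] = -5.0000+1.7321i

X = [1, -5.0000-1.7321i, -5.0000+1.7321i]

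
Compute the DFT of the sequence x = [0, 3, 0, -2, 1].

X[k] = Σ(n=0 to 4) x[n] · ω_5^(nk)
where ω_5 = e^(-2πi/5)

Computing each X[k]:
X[0] = 2
X[1] = 2.8541-3.0777i
X[2] = -3.8541+0.7265i
X[3] = -3.8541-0.7265i
X[4] = 2.8541+3.0777i

X = [2, 2.8541-3.0777i, -3.8541+0.7265i, -3.8541-0.7265i, 2.8541+3.0777i]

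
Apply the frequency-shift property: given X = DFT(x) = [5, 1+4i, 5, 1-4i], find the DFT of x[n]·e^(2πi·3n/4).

Modulation property: DFT(ω_4^(-3n)·x[n]) = X[(k-3) mod 4], so circularly shift X by 3 positions.

X[k-3] = [1+4i, 5, 1-4i, 5]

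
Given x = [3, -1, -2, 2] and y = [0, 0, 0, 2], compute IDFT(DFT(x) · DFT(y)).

(x ⊛ y)[n] = Σ(m=0 to 3) x[m] · y[(n-m) mod 4]

Computing each output sample:
(x ⊛ y)[0] = -2
(x ⊛ y)[1] = -4
(x ⊛ y)[2] = 4
(x ⊛ y)[3] = 6

x ⊛ y = [-2, -4, 4, 6]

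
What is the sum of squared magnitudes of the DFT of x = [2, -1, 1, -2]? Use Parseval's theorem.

Parseval: Σ|x[n]|² = (1/N)Σ|X[k]|², so Σ|X[k]|² = N·Σ|x[n]|² = 4·10.0000

Σ|X[k]|² = N·Σ|x[n]|² = 4·10.0000 = 40.0000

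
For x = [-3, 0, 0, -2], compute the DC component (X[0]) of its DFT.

X[0] = Σ(n=0 to 3) x[n] · ω_4^0 = Σ x[n]
= (-3) + (0) + (0) + (-2)

X[0] = -5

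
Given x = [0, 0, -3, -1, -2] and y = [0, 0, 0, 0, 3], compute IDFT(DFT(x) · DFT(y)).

(x ⊛ y)[n] = Σ(m=0 to 4) x[m] · y[(n-m) mod 5]

Computing each output sample:
(x ⊛ y)[0] = 0
(x ⊛ y)[1] = -9
(x ⊛ y)[2] = -3
(x ⊛ y)[3] = -6
(x ⊛ y)[4] = 0

x ⊛ y = [0, -9, -3, -6, 0]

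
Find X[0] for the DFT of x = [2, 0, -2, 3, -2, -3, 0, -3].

X[0] = Σ(n=0 to 7) x[n] · ω_8^0 = Σ x[n]
= (2) + (0) + (-2) + (3) + (-2) + (-3) + (0) + (-3)

X[0] = -5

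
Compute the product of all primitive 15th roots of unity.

The primitive 15th roots of unity are ω_15^k for k coprime to 15: k ∈ {1, 2, 4, 7, 8, 11, 13, 14}
Their product equals the constant term of the cyclotomic polynomial Φ_15(x) up to sign.
For n ≥ 3, the product of all primitive nth roots of unity is 1. (For n=1 it is 1; for n=2 it is -1.)

1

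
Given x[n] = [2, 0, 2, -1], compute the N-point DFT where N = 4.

X[k] = Σ(n=0 to 3) x[n] · ω_4^(nk)
where ω_4 = e^(-2πi/4)

Computing each X[k]:
X[0] = 3
X[1] = -1i
X[2] = 5
X[3] = 1i

X = [3, -1i, 5, 1i]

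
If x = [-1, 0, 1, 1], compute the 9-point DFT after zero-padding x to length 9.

Original 4-point DFT: [1, -2+1i, -1, -2-1i]
Zero-padded 9-point DFT provides frequency interpolation.

DFT_9([x, 0, ...]) = [1, -1.3264-1.8508i, -2.4397+0.5240i, -0.5000+0.8660i, -0.7340-0.2232i, -0.7340+0.2232i, -0.5000-0.8660i, -2.4397-0.5240i, -1.3264+1.8508i]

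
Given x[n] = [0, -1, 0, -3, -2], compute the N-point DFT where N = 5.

X[k] = Σ(n=0 to 4) x[n] · ω_5^(nk)
where ω_5 = e^(-2πi/5)

Computing each X[k]:
X[0] = -6
X[1] = 1.5000-2.7144i
X[2] = 1.5000+2.2654i
X[3] = 1.5000-2.2654i
X[4] = 1.5000+2.7144i

X = [-6, 1.5000-2.7144i, 1.5000+2.2654i, 1.5000-2.2654i, 1.5000+2.7144i]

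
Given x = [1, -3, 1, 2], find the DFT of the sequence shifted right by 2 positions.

Time shift by 2: X_shifted[k] = ω_4^(2k) · X[k]
Shifted x = [1, 2, 1, -3]

DFT(x[n-2]) = [1, -5i, 3, 5i]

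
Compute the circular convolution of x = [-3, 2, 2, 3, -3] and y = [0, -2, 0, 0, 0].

(x ⊛ y)[n] = Σ(m=0 to 4) x[m] · y[(n-m) mod 5]

Computing each output sample:
(x ⊛ y)[0] = 6
(x ⊛ y)[1] = 6
(x ⊛ y)[2] = -4
(x ⊛ y)[3] = -4
(x ⊛ y)[4] = -6

x ⊛ y = [6, 6, -4, -4, -6]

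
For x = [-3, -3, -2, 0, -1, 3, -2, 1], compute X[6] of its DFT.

X[6] = Σ(n=0 to 7) x[n] · ω_8^(6n) where ω_8 = e^(-2πi/8)
= (-3)·ω_8^0 + (-3)·ω_8^6 + (-2)·ω_8^12 + (0)·ω_8^18 + (-1)·ω_8^24 + (3)·ω_8^30 + (-2)·ω_8^36 + (1)·ω_8^42

X[6] = -1i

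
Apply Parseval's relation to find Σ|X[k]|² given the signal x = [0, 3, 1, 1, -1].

Parseval: Σ|x[n]|² = (1/N)Σ|X[k]|², so Σ|X[k]|² = N·Σ|x[n]|² = 5·12.0000

Σ|X[k]|² = N·Σ|x[n]|² = 5·12.0000 = 60.0000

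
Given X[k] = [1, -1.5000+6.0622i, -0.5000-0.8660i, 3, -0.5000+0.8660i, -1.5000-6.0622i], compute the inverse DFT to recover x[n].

x[n] = (1/6) Σ(k=0 to 5) X[k] · e^(2πikn/6)

Computing each x[n]:
x[0] = 0
x[1] = -2
x[2] = -1
x[3] = 0
x[4] = 3
x[5] = 1

x = [0, -2, -1, 0, 3, 1]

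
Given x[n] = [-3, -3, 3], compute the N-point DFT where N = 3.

X[k] = Σ(n=0 to 2) x[n] · ω_3^(nk)
where ω_3 = e^(-2πi/3)

Computing each X[k]:
X[0] = -3
X[1] = -3.0000+5.1962i
X[2] = -3.0000-5.1962i

X = [-3, -3.0000+5.1962i, -3.0000-5.1962i]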